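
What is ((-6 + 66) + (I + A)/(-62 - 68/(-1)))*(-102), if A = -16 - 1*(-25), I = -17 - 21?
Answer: -5627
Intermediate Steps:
I = -38
A = 9 (A = -16 + 25 = 9)
((-6 + 66) + (I + A)/(-62 - 68/(-1)))*(-102) = ((-6 + 66) + (-38 + 9)/(-62 - 68/(-1)))*(-102) = (60 - 29/(-62 - 68*(-1)))*(-102) = (60 - 29/(-62 + 68))*(-102) = (60 - 29/6)*(-102) = (331/6)*(-102) = -5627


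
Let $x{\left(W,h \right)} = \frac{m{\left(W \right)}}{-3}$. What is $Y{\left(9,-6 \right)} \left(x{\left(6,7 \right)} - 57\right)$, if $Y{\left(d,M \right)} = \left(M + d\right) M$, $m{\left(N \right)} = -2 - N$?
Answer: $978$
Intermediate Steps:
$x{\left(W,h \right)} = \frac{2}{3} + \frac{W}{3}$ ($x{\left(W,h \right)} = \frac{-2 - W}{-3} = \left(-2 - W\right) \left(- \frac{1}{3}\right) = \frac{2}{3} + \frac{W}{3}$)
$Y{\left(d,M \right)} = M \left(M + d\right)$
$Y{\left(9,-6 \right)} \left(x{\left(6,7 \right)} - 57\right) = - 6 \left(-6 + 9\right) \left(\left(\frac{2}{3} + \frac{1}{3} \cdot 6\right) - 57\right) = \left(-6\right) 3 \left(\left(\frac{2}{3} + 2\right) - 57\right) = - 18 \left(\frac{8}{3} - 57\right) = \left(-18\right) \left(- \frac{163}{3}\right) = 978$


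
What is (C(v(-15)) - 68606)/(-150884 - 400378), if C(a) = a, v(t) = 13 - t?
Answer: 34289/275631 ≈ 0.12440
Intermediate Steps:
(C(v(-15)) - 68606)/(-150884 - 400378) = ((13 - 1*(-15)) - 68606)/(-150884 - 400378) = ((13 + 15) - 68606)/(-551262) = (28 - 68606)*(-1/551262) = -68578*(-1/551262) = 34289/275631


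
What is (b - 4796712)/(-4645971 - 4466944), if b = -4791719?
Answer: 9588431/9112915 ≈ 1.0522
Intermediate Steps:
(b - 4796712)/(-4645971 - 4466944) = (-4791719 - 4796712)/(-4645971 - 4466944) = -9588431/(-9112915) = -9588431*(-1/9112915) = 9588431/9112915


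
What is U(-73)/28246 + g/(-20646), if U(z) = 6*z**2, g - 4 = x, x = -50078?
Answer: 518631352/145791729 ≈ 3.5573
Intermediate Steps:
g = -50074 (g = 4 - 50078 = -50074)
U(-73)/28246 + g/(-20646) = (6*(-73)**2)/28246 - 50074/(-20646) = (6*5329)*(1/28246) - 50074*(-1/20646) = 31974*(1/28246) + 25037/10323 = 15987/14123 + 25037/10323 = 518631352/145791729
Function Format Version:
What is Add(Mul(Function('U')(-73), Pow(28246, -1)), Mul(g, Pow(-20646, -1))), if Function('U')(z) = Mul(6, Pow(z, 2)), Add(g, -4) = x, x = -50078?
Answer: Rational(518631352, 145791729) ≈ 3.5573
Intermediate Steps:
g = -50074 (g = Add(4, -50078) = -50074)
Add(Mul(Function('U')(-73), Pow(28246, -1)), Mul(g, Pow(-20646, -1))) = Add(Mul(Mul(6, Pow(-73, 2)), Pow(28246, -1)), Mul(-50074, Pow(-20646, -1))) = Add(Mul(Mul(6, 5329), Rational(1, 28246)), Mul(-50074, Rational(-1, 20646))) = Add(Mul(31974, Rational(1, 28246)), Rational(25037, 10323)) = Add(Rational(15987, 14123), Rational(25037, 10323)) = Rational(518631352, 145791729)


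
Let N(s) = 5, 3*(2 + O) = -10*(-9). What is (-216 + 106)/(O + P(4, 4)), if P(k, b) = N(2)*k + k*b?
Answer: -55/32 ≈ -1.7188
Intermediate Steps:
O = 28 (O = -2 + (-10*(-9))/3 = -2 + (⅓)*90 = -2 + 30 = 28)
P(k, b) = 5*k + b*k (P(k, b) = 5*k + k*b = 5*k + b*k)
(-216 + 106)/(O + P(4, 4)) = (-216 + 106)/(28 + 4*(5 + 4)) = -110/(28 + 4*9) = -110/(28 + 36) = -110/64 = -110*1/64 = -55/32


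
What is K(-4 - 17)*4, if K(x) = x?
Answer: -84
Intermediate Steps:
K(-4 - 17)*4 = (-4 - 17)*4 = -21*4 = -84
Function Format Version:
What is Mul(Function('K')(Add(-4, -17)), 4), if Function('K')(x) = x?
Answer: -84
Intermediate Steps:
Mul(Function('K')(Add(-4, -17)), 4) = Mul(Add(-4, -17), 4) = Mul(-21, 4) = -84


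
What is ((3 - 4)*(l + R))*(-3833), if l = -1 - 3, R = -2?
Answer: -22998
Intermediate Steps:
l = -4
((3 - 4)*(l + R))*(-3833) = ((3 - 4)*(-4 - 2))*(-3833) = -1*(-6)*(-3833) = 6*(-3833) = -22998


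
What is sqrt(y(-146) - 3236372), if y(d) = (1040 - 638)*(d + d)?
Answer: 14*I*sqrt(17111) ≈ 1831.3*I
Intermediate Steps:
y(d) = 804*d (y(d) = 402*(2*d) = 804*d)
sqrt(y(-146) - 3236372) = sqrt(804*(-146) - 3236372) = sqrt(-117384 - 3236372) = sqrt(-3353756) = 14*I*sqrt(17111)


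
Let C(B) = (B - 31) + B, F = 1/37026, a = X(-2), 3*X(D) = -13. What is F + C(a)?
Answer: -1468697/37026 ≈ -39.667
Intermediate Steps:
X(D) = -13/3 (X(D) = (⅓)*(-13) = -13/3)
a = -13/3 ≈ -4.3333
F = 1/37026 ≈ 2.7008e-5
C(B) = -31 + 2*B (C(B) = (-31 + B) + B = -31 + 2*B)
F + C(a) = 1/37026 + (-31 + 2*(-13/3)) = 1/37026 + (-31 - 26/3) = 1/37026 - 119/3 = -1468697/37026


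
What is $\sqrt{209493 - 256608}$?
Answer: $3 i \sqrt{5235} \approx 217.06 i$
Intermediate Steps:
$\sqrt{209493 - 256608} = \sqrt{-47115} = 3 i \sqrt{5235}$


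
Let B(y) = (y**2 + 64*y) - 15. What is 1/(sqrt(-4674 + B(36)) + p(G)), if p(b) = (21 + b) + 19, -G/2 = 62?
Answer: -28/2715 - 11*I/2715 ≈ -0.010313 - 0.0040516*I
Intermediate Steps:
G = -124 (G = -2*62 = -124)
p(b) = 40 + b
B(y) = -15 + y**2 + 64*y
1/(sqrt(-4674 + B(36)) + p(G)) = 1/(sqrt(-4674 + (-15 + 36**2 + 64*36)) + (40 - 124)) = 1/(sqrt(-4674 + (-15 + 1296 + 2304)) - 84) = 1/(sqrt(-4674 + 3585) - 84) = 1/(sqrt(-1089) - 84) = 1/(33*I - 84) = 1/(-84 + 33*I) = (-84 - 33*I)/8145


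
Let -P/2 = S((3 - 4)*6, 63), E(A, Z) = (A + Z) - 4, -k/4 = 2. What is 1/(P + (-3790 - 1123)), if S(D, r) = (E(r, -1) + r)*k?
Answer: -1/2977 ≈ -0.00033591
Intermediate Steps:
k = -8 (k = -4*2 = -8)
E(A, Z) = -4 + A + Z
S(D, r) = 40 - 16*r (S(D, r) = ((-4 + r - 1) + r)*(-8) = ((-5 + r) + r)*(-8) = (-5 + 2*r)*(-8) = 40 - 16*r)
P = 1936 (P = -2*(40 - 16*63) = -2*(40 - 1008) = -2*(-968) = 1936)
1/(P + (-3790 - 1123)) = 1/(1936 + (-3790 - 1123)) = 1/(1936 - 4913) = 1/(-2977) = -1/2977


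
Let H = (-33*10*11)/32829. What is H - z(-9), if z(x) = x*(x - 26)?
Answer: -3448255/10943 ≈ -315.11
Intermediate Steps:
H = -1210/10943 (H = -330*11*(1/32829) = -3630*1/32829 = -1210/10943 ≈ -0.11057)
z(x) = x*(-26 + x)
H - z(-9) = -1210/10943 - (-9)*(-26 - 9) = -1210/10943 - (-9)*(-35) = -1210/10943 - 1*315 = -1210/10943 - 315 = -3448255/10943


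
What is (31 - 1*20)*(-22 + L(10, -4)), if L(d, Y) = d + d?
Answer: -22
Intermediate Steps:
L(d, Y) = 2*d
(31 - 1*20)*(-22 + L(10, -4)) = (31 - 1*20)*(-22 + 2*10) = (31 - 20)*(-22 + 20) = 11*(-2) = -22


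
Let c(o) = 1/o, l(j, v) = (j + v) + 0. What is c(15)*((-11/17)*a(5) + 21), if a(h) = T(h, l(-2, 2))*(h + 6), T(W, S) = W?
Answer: -248/255 ≈ -0.97255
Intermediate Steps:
l(j, v) = j + v
a(h) = h*(6 + h) (a(h) = h*(h + 6) = h*(6 + h))
c(15)*((-11/17)*a(5) + 21) = ((-11/17)*(5*(6 + 5)) + 21)/15 = ((-11*1/17)*(5*11) + 21)/15 = (-11/17*55 + 21)/15 = (-605/17 + 21)/15 = (1/15)*(-248/17) = -248/255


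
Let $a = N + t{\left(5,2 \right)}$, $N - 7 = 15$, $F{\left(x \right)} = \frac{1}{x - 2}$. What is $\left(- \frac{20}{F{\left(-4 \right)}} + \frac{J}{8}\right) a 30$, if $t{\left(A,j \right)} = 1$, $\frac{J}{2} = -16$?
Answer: $80040$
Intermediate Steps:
$J = -32$ ($J = 2 \left(-16\right) = -32$)
$F{\left(x \right)} = \frac{1}{-2 + x}$
$N = 22$ ($N = 7 + 15 = 22$)
$a = 23$ ($a = 22 + 1 = 23$)
$\left(- \frac{20}{F{\left(-4 \right)}} + \frac{J}{8}\right) a 30 = \left(- \frac{20}{\frac{1}{-2 - 4}} - \frac{32}{8}\right) 23 \cdot 30 = \left(- \frac{20}{\frac{1}{-6}} - 4\right) 23 \cdot 30 = \left(- \frac{20}{- \frac{1}{6}} - 4\right) 23 \cdot 30 = \left(\left(-20\right) \left(-6\right) - 4\right) 23 \cdot 30 = \left(120 - 4\right) 23 \cdot 30 = 116 \cdot 23 \cdot 30 = 2668 \cdot 30 = 80040$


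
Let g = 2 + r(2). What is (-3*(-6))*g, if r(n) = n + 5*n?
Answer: 252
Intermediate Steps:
r(n) = 6*n
g = 14 (g = 2 + 6*2 = 2 + 12 = 14)
(-3*(-6))*g = -3*(-6)*14 = 18*14 = 252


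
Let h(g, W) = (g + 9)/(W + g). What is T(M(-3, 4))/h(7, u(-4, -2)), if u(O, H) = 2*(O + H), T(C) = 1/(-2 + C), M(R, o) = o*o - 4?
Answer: -1/32 ≈ -0.031250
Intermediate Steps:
M(R, o) = -4 + o**2 (M(R, o) = o**2 - 4 = -4 + o**2)
u(O, H) = 2*H + 2*O (u(O, H) = 2*(H + O) = 2*H + 2*O)
h(g, W) = (9 + g)/(W + g)
T(M(-3, 4))/h(7, u(-4, -2)) = 1/((-2 + (-4 + 4**2))*(((9 + 7)/((2*(-2) + 2*(-4)) + 7)))) = 1/((-2 + (-4 + 16))*((16/((-4 - 8) + 7)))) = 1/((-2 + 12)*((16/(-12 + 7)))) = 1/(10*((16/(-5)))) = 1/(10*((-1/5*16))) = 1/(10*(-16/5)) = (1/10)*(-5/16) = -1/32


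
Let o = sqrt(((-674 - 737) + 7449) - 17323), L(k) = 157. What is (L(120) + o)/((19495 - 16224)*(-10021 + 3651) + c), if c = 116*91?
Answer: -157/20825714 - I*sqrt(11285)/20825714 ≈ -7.5388e-6 - 5.1009e-6*I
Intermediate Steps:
o = I*sqrt(11285) (o = sqrt((-1411 + 7449) - 17323) = sqrt(6038 - 17323) = sqrt(-11285) = I*sqrt(11285) ≈ 106.23*I)
c = 10556
(L(120) + o)/((19495 - 16224)*(-10021 + 3651) + c) = (157 + I*sqrt(11285))/((19495 - 16224)*(-10021 + 3651) + 10556) = (157 + I*sqrt(11285))/(3271*(-6370) + 10556) = (157 + I*sqrt(11285))/(-20836270 + 10556) = (157 + I*sqrt(11285))/(-20825714) = (157 + I*sqrt(11285))*(-1/20825714) = -157/20825714 - I*sqrt(11285)/20825714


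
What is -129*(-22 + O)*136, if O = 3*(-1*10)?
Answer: 912288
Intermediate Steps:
O = -30 (O = 3*(-10) = -30)
-129*(-22 + O)*136 = -129*(-22 - 30)*136 = -129*(-52)*136 = 6708*136 = 912288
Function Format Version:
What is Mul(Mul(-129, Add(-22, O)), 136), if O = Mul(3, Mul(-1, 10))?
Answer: 912288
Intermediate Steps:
O = -30 (O = Mul(3, -10) = -30)
Mul(Mul(-129, Add(-22, O)), 136) = Mul(Mul(-129, Add(-22, -30)), 136) = Mul(Mul(-129, -52), 136) = Mul(6708, 136) = 912288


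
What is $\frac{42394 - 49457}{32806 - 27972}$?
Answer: $- \frac{7063}{4834} \approx -1.4611$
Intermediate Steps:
$\frac{42394 - 49457}{32806 - 27972} = - \frac{7063}{4834}$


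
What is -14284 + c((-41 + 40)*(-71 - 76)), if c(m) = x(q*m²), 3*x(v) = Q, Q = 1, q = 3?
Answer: -42851/3 ≈ -14284.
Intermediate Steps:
x(v) = ⅓ (x(v) = (⅓)*1 = ⅓)
c(m) = ⅓
-14284 + c((-41 + 40)*(-71 - 76)) = -14284 + ⅓ = -42851/3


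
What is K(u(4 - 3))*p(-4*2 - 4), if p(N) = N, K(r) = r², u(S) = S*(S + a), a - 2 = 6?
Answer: -972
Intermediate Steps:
a = 8 (a = 2 + 6 = 8)
u(S) = S*(8 + S) (u(S) = S*(S + 8) = S*(8 + S))
K(u(4 - 3))*p(-4*2 - 4) = ((4 - 3)*(8 + (4 - 3)))²*(-4*2 - 4) = (1*(8 + 1))²*(-8 - 4) = (1*9)²*(-12) = 9²*(-12) = 81*(-12) = -972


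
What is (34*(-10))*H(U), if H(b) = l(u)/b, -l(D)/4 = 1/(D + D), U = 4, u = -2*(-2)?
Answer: 85/2 ≈ 42.500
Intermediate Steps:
u = 4
l(D) = -2/D (l(D) = -4/(D + D) = -4*1/(2*D) = -2/D)
H(b) = -1/(2*b) (H(b) = (-2/4)/b = (-2*¼)/b = -1/(2*b))
(34*(-10))*H(U) = (34*(-10))*(-½/4) = -(-170)/4 = -340*(-⅛) = 85/2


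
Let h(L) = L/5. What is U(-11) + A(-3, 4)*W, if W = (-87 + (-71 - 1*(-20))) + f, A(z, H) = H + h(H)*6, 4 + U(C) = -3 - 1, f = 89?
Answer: -2196/5 ≈ -439.20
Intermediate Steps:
h(L) = L/5 (h(L) = L*(1/5) = L/5)
U(C) = -8 (U(C) = -4 + (-3 - 1) = -4 - 4 = -8)
A(z, H) = 11*H/5 (A(z, H) = H + (H/5)*6 = H + 6*H/5 = 11*H/5)
W = -49 (W = (-87 + (-71 - 1*(-20))) + 89 = (-87 + (-71 + 20)) + 89 = (-87 - 51) + 89 = -138 + 89 = -49)
U(-11) + A(-3, 4)*W = -8 + ((11/5)*4)*(-49) = -8 + (44/5)*(-49) = -8 - 2156/5 = -2196/5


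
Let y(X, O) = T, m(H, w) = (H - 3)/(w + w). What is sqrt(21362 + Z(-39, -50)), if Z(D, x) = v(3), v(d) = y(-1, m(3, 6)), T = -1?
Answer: sqrt(21361) ≈ 146.15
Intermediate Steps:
m(H, w) = (-3 + H)/(2*w) (m(H, w) = (-3 + H)/((2*w)) = (-3 + H)*(1/(2*w)) = (-3 + H)/(2*w))
y(X, O) = -1
v(d) = -1
Z(D, x) = -1
sqrt(21362 + Z(-39, -50)) = sqrt(21362 - 1) = sqrt(21361)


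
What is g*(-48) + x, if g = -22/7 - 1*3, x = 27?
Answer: 2253/7 ≈ 321.86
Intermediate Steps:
g = -43/7 (g = -22*1/7 - 3 = -22/7 - 3 = -43/7 ≈ -6.1429)
g*(-48) + x = -43/7*(-48) + 27 = 2064/7 + 27 = 2253/7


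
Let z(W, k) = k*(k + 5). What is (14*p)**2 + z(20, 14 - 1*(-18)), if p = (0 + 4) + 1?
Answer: 6084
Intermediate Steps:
p = 5 (p = 4 + 1 = 5)
z(W, k) = k*(5 + k)
(14*p)**2 + z(20, 14 - 1*(-18)) = (14*5)**2 + (14 - 1*(-18))*(5 + (14 - 1*(-18))) = 70**2 + (14 + 18)*(5 + (14 + 18)) = 4900 + 32*(5 + 32) = 4900 + 32*37 = 4900 + 1184 = 6084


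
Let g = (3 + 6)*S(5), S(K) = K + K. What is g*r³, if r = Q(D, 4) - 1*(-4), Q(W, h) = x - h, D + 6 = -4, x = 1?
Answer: 90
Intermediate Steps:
D = -10 (D = -6 - 4 = -10)
S(K) = 2*K
g = 90 (g = (3 + 6)*(2*5) = 9*10 = 90)
Q(W, h) = 1 - h
r = 1 (r = (1 - 1*4) - 1*(-4) = (1 - 4) + 4 = -3 + 4 = 1)
g*r³ = 90*1³ = 90*1 = 90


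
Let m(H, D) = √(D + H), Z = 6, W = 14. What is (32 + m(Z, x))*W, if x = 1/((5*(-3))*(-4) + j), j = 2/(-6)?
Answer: 448 + 14*√192783/179 ≈ 482.34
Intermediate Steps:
j = -⅓ (j = 2*(-⅙) = -⅓ ≈ -0.33333)
x = 3/179 (x = 1/((5*(-3))*(-4) - ⅓) = 1/(-15*(-4) - ⅓) = 1/(60 - ⅓) = 1/(179/3) = 3/179 ≈ 0.016760)
(32 + m(Z, x))*W = (32 + √(3/179 + 6))*14 = (32 + √(1077/179))*14 = (32 + √192783/179)*14 = 448 + 14*√192783/179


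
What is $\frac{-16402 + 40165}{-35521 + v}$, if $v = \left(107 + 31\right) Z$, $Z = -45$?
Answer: $- \frac{23763}{41731} \approx -0.56943$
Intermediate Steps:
$v = -6210$ ($v = \left(107 + 31\right) \left(-45\right) = 138 \left(-45\right) = -6210$)
$\frac{-16402 + 40165}{-35521 + v} = \frac{-16402 + 40165}{-35521 - 6210} = \frac{23763}{-41731} = 23763 \left(- \frac{1}{41731}\right) = - \frac{23763}{41731}$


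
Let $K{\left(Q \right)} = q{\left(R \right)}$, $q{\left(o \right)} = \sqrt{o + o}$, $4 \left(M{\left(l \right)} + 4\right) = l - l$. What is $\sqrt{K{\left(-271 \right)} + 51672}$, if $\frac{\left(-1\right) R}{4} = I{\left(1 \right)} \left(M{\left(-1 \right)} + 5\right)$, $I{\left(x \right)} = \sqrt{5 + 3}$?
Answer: $2 \sqrt{12918 + i \sqrt[4]{2}} \approx 227.31 + 0.010463 i$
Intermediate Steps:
$I{\left(x \right)} = 2 \sqrt{2}$ ($I{\left(x \right)} = \sqrt{8} = 2 \sqrt{2}$)
$M{\left(l \right)} = -4$ ($M{\left(l \right)} = -4 + \frac{l - l}{4} = -4 + \frac{1}{4} \cdot 0 = -4 + 0 = -4$)
$R = - 8 \sqrt{2}$ ($R = - 4 \cdot 2 \sqrt{2} \left(-4 + 5\right) = - 4 \cdot 2 \sqrt{2} \cdot 1 = - 4 \cdot 2 \sqrt{2} = - 8 \sqrt{2} \approx -11.314$)
$q{\left(o \right)} = \sqrt{2} \sqrt{o}$ ($q{\left(o \right)} = \sqrt{2 o} = \sqrt{2} \sqrt{o}$)
$K{\left(Q \right)} = 4 i \sqrt[4]{2}$ ($K{\left(Q \right)} = \sqrt{2} \sqrt{- 8 \sqrt{2}} = \sqrt{2} \cdot 2 i \sqrt{2} \sqrt[4]{2} = 4 i \sqrt[4]{2}$)
$\sqrt{K{\left(-271 \right)} + 51672} = \sqrt{4 i \sqrt[4]{2} + 51672} = \sqrt{51672 + 4 i \sqrt[4]{2}}$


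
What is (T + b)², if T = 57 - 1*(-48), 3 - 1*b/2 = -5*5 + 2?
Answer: 24649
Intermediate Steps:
b = 52 (b = 6 - 2*(-5*5 + 2) = 6 - 2*(-25 + 2) = 6 - 2*(-23) = 6 + 46 = 52)
T = 105 (T = 57 + 48 = 105)
(T + b)² = (105 + 52)² = 157² = 24649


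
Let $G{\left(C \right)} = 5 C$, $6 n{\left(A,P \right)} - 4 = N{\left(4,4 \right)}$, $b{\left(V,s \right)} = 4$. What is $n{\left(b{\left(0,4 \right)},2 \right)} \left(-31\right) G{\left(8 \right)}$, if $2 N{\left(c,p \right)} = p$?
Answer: $-1240$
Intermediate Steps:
$N{\left(c,p \right)} = \frac{p}{2}$
$n{\left(A,P \right)} = 1$ ($n{\left(A,P \right)} = \frac{2}{3} + \frac{\frac{1}{2} \cdot 4}{6} = \frac{2}{3} + \frac{1}{6} \cdot 2 = \frac{2}{3} + \frac{1}{3} = 1$)
$n{\left(b{\left(0,4 \right)},2 \right)} \left(-31\right) G{\left(8 \right)} = 1 \left(-31\right) 5 \cdot 8 = \left(-31\right) 40 = -1240$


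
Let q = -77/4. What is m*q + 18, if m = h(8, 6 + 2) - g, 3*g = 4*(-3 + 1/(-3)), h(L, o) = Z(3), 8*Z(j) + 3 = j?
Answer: -608/9 ≈ -67.556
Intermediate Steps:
Z(j) = -3/8 + j/8
h(L, o) = 0 (h(L, o) = -3/8 + (⅛)*3 = -3/8 + 3/8 = 0)
q = -77/4 (q = -77*¼ = -77/4 ≈ -19.250)
g = -40/9 (g = (4*(-3 + 1/(-3)))/3 = (4*(-3 - ⅓))/3 = (4*(-10/3))/3 = (⅓)*(-40/3) = -40/9 ≈ -4.4444)
m = 40/9 (m = 0 - 1*(-40/9) = 0 + 40/9 = 40/9 ≈ 4.4444)
m*q + 18 = (40/9)*(-77/4) + 18 = -770/9 + 18 = -608/9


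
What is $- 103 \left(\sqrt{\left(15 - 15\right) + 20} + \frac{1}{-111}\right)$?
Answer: $\frac{103}{111} - 206 \sqrt{5} \approx -459.7$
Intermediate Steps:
$- 103 \left(\sqrt{\left(15 - 15\right) + 20} + \frac{1}{-111}\right) = - 103 \left(\sqrt{0 + 20} - \frac{1}{111}\right) = - 103 \left(\sqrt{20} - \frac{1}{111}\right) = - 103 \left(2 \sqrt{5} - \frac{1}{111}\right) = - 103 \left(- \frac{1}{111} + 2 \sqrt{5}\right) = \frac{103}{111} - 206 \sqrt{5}$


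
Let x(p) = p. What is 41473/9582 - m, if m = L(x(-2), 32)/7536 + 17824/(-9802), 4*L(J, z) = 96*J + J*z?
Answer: 15127095475/2457645658 ≈ 6.1551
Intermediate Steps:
L(J, z) = 24*J + J*z/4 (L(J, z) = (96*J + J*z)/4 = 24*J + J*z/4)
m = -4217156/2308371 (m = ((¼)*(-2)*(96 + 32))/7536 + 17824/(-9802) = ((¼)*(-2)*128)*(1/7536) + 17824*(-1/9802) = -64*1/7536 - 8912/4901 = -4/471 - 8912/4901 = -4217156/2308371 ≈ -1.8269)
41473/9582 - m = 41473/9582 - 1*(-4217156/2308371) = 41473*(1/9582) + 4217156/2308371 = 41473/9582 + 4217156/2308371 = 15127095475/2457645658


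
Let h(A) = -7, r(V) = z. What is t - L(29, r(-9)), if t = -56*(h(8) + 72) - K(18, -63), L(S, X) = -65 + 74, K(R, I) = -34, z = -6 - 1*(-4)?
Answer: -3615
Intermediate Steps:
z = -2 (z = -6 + 4 = -2)
r(V) = -2
L(S, X) = 9
t = -3606 (t = -56*(-7 + 72) - 1*(-34) = -56*65 + 34 = -3640 + 34 = -3606)
t - L(29, r(-9)) = -3606 - 1*9 = -3606 - 9 = -3615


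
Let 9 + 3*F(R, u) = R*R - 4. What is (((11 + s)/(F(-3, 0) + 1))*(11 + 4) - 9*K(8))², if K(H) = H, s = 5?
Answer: 627264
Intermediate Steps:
F(R, u) = -13/3 + R²/3 (F(R, u) = -3 + (R*R - 4)/3 = -3 + (R² - 4)/3 = -3 + (-4 + R²)/3 = -3 + (-4/3 + R²/3) = -13/3 + R²/3)
(((11 + s)/(F(-3, 0) + 1))*(11 + 4) - 9*K(8))² = (((11 + 5)/((-13/3 + (⅓)*(-3)²) + 1))*(11 + 4) - 9*8)² = ((16/((-13/3 + (⅓)*9) + 1))*15 - 72)² = ((16/((-13/3 + 3) + 1))*15 - 72)² = ((16/(-4/3 + 1))*15 - 72)² = ((16/(-⅓))*15 - 72)² = ((16*(-3))*15 - 72)² = (-48*15 - 72)² = (-720 - 72)² = (-792)² = 627264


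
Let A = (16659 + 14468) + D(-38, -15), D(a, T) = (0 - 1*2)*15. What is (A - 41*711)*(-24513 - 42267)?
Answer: -129953880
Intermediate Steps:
D(a, T) = -30 (D(a, T) = (0 - 2)*15 = -2*15 = -30)
A = 31097 (A = (16659 + 14468) - 30 = 31127 - 30 = 31097)
(A - 41*711)*(-24513 - 42267) = (31097 - 41*711)*(-24513 - 42267) = (31097 - 29151)*(-66780) = 1946*(-66780) = -129953880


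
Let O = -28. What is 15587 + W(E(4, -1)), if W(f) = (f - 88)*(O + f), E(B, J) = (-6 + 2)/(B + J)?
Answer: 163867/9 ≈ 18207.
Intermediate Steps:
E(B, J) = -4/(B + J)
W(f) = (-88 + f)*(-28 + f) (W(f) = (f - 88)*(-28 + f) = (-88 + f)*(-28 + f))
15587 + W(E(4, -1)) = 15587 + (2464 + (-4/(4 - 1))² - (-464)/(4 - 1)) = 15587 + (2464 + (-4/3)² - (-464)/3) = 15587 + (2464 + (-4*⅓)² - (-464)/3) = 15587 + (2464 + (-4/3)² - 116*(-4/3)) = 15587 + (2464 + 16/9 + 464/3) = 15587 + 23584/9 = 163867/9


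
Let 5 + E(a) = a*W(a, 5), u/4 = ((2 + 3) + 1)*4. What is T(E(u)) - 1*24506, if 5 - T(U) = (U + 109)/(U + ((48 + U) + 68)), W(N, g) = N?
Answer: -227104429/9269 ≈ -24502.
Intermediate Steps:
u = 96 (u = 4*(((2 + 3) + 1)*4) = 4*((5 + 1)*4) = 4*(6*4) = 4*24 = 96)
E(a) = -5 + a**2 (E(a) = -5 + a*a = -5 + a**2)
T(U) = 5 - (109 + U)/(116 + 2*U) (T(U) = 5 - (U + 109)/(U + ((48 + U) + 68)) = 5 - (109 + U)/(U + (116 + U)) = 5 - (109 + U)/(116 + 2*U))
T(E(u)) - 1*24506 = 3*(157 + 3*(-5 + 96**2))/(2*(58 + (-5 + 96**2))) - 1*24506 = 3*(157 + 3*(-5 + 9216))/(2*(58 + (-5 + 9216))) - 24506 = 3*(157 + 3*9211)/(2*(58 + 9211)) - 24506 = (3/2)*(157 + 27633)/9269 - 24506 = (3/2)*(1/9269)*27790 - 24506 = 41685/9269 - 24506 = -227104429/9269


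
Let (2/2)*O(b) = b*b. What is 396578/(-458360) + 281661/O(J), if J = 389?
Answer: 4935111173/4954249540 ≈ 0.99614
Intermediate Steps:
O(b) = b² (O(b) = b*b = b²)
396578/(-458360) + 281661/O(J) = 396578/(-458360) + 281661/(389²) = 396578*(-1/458360) + 281661/151321 = -28327/32740 + 281661*(1/151321) = -28327/32740 + 281661/151321 = 4935111173/4954249540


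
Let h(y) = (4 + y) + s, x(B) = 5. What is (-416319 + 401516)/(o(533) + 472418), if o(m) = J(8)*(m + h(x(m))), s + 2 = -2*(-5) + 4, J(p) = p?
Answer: -14803/476850 ≈ -0.031043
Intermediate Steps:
s = 12 (s = -2 + (-2*(-5) + 4) = -2 + (10 + 4) = -2 + 14 = 12)
h(y) = 16 + y (h(y) = (4 + y) + 12 = 16 + y)
o(m) = 168 + 8*m (o(m) = 8*(m + (16 + 5)) = 8*(m + 21) = 8*(21 + m) = 168 + 8*m)
(-416319 + 401516)/(o(533) + 472418) = (-416319 + 401516)/((168 + 8*533) + 472418) = -14803/((168 + 4264) + 472418) = -14803/(4432 + 472418) = -14803/476850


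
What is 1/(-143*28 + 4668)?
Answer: 1/664 ≈ 0.0015060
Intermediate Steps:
1/(-143*28 + 4668) = 1/(-4004 + 4668) = 1/664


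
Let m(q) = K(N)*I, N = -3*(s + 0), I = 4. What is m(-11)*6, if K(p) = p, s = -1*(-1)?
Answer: -72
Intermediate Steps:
s = 1
N = -3 (N = -3*(1 + 0) = -3*1 = -3)
m(q) = -12 (m(q) = -3*4 = -12)
m(-11)*6 = -12*6 = -72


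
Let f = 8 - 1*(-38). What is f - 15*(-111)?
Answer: 1711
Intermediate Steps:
f = 46 (f = 8 + 38 = 46)
f - 15*(-111) = 46 - 15*(-111) = 46 + 1665 = 1711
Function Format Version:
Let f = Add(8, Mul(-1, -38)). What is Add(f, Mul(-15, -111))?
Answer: 1711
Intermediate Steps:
f = 46 (f = Add(8, 38) = 46)
Add(f, Mul(-15, -111)) = Add(46, Mul(-15, -111)) = Add(46, 1665) = 1711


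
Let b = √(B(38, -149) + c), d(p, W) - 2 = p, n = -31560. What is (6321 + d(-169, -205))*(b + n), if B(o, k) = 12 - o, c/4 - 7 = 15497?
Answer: -194220240 + 6154*√61990 ≈ -1.9269e+8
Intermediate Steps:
c = 62016 (c = 28 + 4*15497 = 28 + 61988 = 62016)
d(p, W) = 2 + p
b = √61990 (b = √((12 - 1*38) + 62016) = √((12 - 38) + 62016) = √(-26 + 62016) = √61990 ≈ 248.98)
(6321 + d(-169, -205))*(b + n) = (6321 + (2 - 169))*(√61990 - 31560) = (6321 - 167)*(-31560 + √61990) = 6154*(-31560 + √61990) = -194220240 + 6154*√61990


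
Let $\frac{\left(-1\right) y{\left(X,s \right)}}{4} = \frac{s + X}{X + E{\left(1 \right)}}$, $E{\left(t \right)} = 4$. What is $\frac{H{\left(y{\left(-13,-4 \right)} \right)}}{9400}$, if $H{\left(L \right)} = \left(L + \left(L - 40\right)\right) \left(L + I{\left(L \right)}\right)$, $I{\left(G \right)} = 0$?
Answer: $\frac{4216}{95175} \approx 0.044297$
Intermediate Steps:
$y{\left(X,s \right)} = - \frac{4 \left(X + s\right)}{4 + X}$ ($y{\left(X,s \right)} = - 4 \frac{s + X}{X + 4} = - 4 \frac{X + s}{4 + X} = - \frac{4 \left(X + s\right)}{4 + X}$)
$H{\left(L \right)} = L \left(-40 + 2 L\right)$ ($H{\left(L \right)} = \left(L + \left(L - 40\right)\right) \left(L + 0\right) = \left(L + \left(L - 40\right)\right) L = \left(L + \left(-40 + L\right)\right) L = \left(-40 + 2 L\right) L = L \left(-40 + 2 L\right)$)
$\frac{H{\left(y{\left(-13,-4 \right)} \right)}}{9400} = \frac{2 \frac{4 \left(\left(-1\right) \left(-13\right) - -4\right)}{4 - 13} \left(-20 + \frac{4 \left(\left(-1\right) \left(-13\right) - -4\right)}{4 - 13}\right)}{9400} = 2 \frac{4 \left(13 + 4\right)}{-9} \left(-20 + \frac{4 \left(13 + 4\right)}{-9}\right) \frac{1}{9400} = 2 \cdot 4 \left(- \frac{1}{9}\right) 17 \left(-20 + 4 \left(- \frac{1}{9}\right) 17\right) \frac{1}{9400} = 2 \left(- \frac{68}{9}\right) \left(-20 - \frac{68}{9}\right) \frac{1}{9400} = 2 \left(- \frac{68}{9}\right) \left(- \frac{248}{9}\right) \frac{1}{9400} = \frac{33728}{81} \cdot \frac{1}{9400} = \frac{4216}{95175}$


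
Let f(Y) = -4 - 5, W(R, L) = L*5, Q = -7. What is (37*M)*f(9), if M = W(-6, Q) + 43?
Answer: -2664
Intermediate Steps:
W(R, L) = 5*L
f(Y) = -9
M = 8 (M = 5*(-7) + 43 = -35 + 43 = 8)
(37*M)*f(9) = (37*8)*(-9) = 296*(-9) = -2664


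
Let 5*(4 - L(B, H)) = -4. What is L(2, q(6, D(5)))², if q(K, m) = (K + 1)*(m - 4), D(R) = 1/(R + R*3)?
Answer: 576/25 ≈ 23.040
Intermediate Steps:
D(R) = 1/(4*R) (D(R) = 1/(R + 3*R) = 1/(4*R))
q(K, m) = (1 + K)*(-4 + m)
L(B, H) = 24/5 (L(B, H) = 4 - ⅕*(-4) = 4 + ⅘ = 24/5)
L(2, q(6, D(5)))² = (24/5)² = 576/25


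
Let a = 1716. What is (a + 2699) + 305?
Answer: 4720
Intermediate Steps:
(a + 2699) + 305 = (1716 + 2699) + 305 = 4415 + 305 = 4720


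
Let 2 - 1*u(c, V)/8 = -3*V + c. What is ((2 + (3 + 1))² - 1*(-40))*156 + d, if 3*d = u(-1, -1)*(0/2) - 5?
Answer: 35563/3 ≈ 11854.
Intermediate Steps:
u(c, V) = 16 - 8*c + 24*V (u(c, V) = 16 - 8*(-3*V + c) = 16 - 8*(c - 3*V) = 16 + (-8*c + 24*V) = 16 - 8*c + 24*V)
d = -5/3 (d = ((16 - 8*(-1) + 24*(-1))*(0/2) - 5)/3 = ((16 + 8 - 24)*(0*(½)) - 5)/3 = (0*0 - 5)/3 = (0 - 5)/3 = (⅓)*(-5) = -5/3 ≈ -1.6667)
((2 + (3 + 1))² - 1*(-40))*156 + d = ((2 + (3 + 1))² - 1*(-40))*156 - 5/3 = ((2 + 4)² + 40)*156 - 5/3 = (6² + 40)*156 - 5/3 = (36 + 40)*156 - 5/3 = 76*156 - 5/3 = 11856 - 5/3 = 35563/3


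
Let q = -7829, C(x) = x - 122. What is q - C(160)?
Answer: -7867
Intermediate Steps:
C(x) = -122 + x
q - C(160) = -7829 - (-122 + 160) = -7829 - 1*38 = -7829 - 38 = -7867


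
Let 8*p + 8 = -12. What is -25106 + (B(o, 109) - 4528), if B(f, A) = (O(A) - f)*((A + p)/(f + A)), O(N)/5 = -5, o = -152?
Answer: -2575575/86 ≈ -29949.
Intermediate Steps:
p = -5/2 (p = -1 + (⅛)*(-12) = -1 - 3/2 = -5/2 ≈ -2.5000)
O(N) = -25 (O(N) = 5*(-5) = -25)
B(f, A) = (-25 - f)*(-5/2 + A)/(A + f) (B(f, A) = (-25 - f)*((A - 5/2)/(f + A)) = (-25 - f)*((-5/2 + A)/(A + f)) = (-25 - f)*(-5/2 + A)/(A + f))
-25106 + (B(o, 109) - 4528) = -25106 + ((125/2 - 25*109 + (5/2)*(-152) - 1*109*(-152))/(109 - 152) - 4528) = -25106 + ((125/2 - 2725 - 380 + 16568)/(-43) - 4528) = -25106 + (-1/43*27051/2 - 4528) = -25106 + (-27051/86 - 4528) = -25106 - 416459/86 = -2575575/86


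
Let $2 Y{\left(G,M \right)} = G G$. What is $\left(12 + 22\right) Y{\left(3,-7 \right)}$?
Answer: $153$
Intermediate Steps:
$Y{\left(G,M \right)} = \frac{G^{2}}{2}$ ($Y{\left(G,M \right)} = \frac{G G}{2} = \frac{G^{2}}{2}$)
$\left(12 + 22\right) Y{\left(3,-7 \right)} = \left(12 + 22\right) \frac{3^{2}}{2} = 34 \cdot \frac{1}{2} \cdot 9 = 34 \cdot \frac{9}{2} = 153$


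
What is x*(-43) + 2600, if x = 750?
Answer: -29650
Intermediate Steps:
x*(-43) + 2600 = 750*(-43) + 2600 = -32250 + 2600 = -29650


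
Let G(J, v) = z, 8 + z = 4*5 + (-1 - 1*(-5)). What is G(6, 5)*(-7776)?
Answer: -124416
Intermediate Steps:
z = 16 (z = -8 + (4*5 + (-1 - 1*(-5))) = -8 + (20 + (-1 + 5)) = -8 + (20 + 4) = -8 + 24 = 16)
G(J, v) = 16
G(6, 5)*(-7776) = 16*(-7776) = -124416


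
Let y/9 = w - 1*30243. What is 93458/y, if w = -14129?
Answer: -46729/199674 ≈ -0.23403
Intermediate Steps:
y = -399348 (y = 9*(-14129 - 1*30243) = 9*(-14129 - 30243) = 9*(-44372) = -399348)
93458/y = 93458/(-399348) = 93458*(-1/399348) = -46729/199674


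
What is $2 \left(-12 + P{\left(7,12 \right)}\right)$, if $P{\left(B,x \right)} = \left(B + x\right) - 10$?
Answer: $-6$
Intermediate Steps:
$P{\left(B,x \right)} = -10 + B + x$
$2 \left(-12 + P{\left(7,12 \right)}\right) = 2 \left(-12 + \left(-10 + 7 + 12\right)\right) = 2 \left(-12 + 9\right) = 2 \left(-3\right) = -6$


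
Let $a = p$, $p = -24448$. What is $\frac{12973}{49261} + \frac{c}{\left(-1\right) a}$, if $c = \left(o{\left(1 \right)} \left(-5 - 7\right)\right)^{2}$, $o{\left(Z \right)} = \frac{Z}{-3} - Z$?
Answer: $\frac{2576365}{9408851} \approx 0.27382$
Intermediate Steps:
$a = -24448$
$o{\left(Z \right)} = - \frac{4 Z}{3}$ ($o{\left(Z \right)} = Z \left(- \frac{1}{3}\right) - Z = - \frac{Z}{3} - Z = - \frac{4 Z}{3}$)
$c = 256$ ($c = \left(\left(- \frac{4}{3}\right) 1 \left(-5 - 7\right)\right)^{2} = \left(\left(- \frac{4}{3}\right) \left(-12\right)\right)^{2} = 16^{2} = 256$)
$\frac{12973}{49261} + \frac{c}{\left(-1\right) a} = \frac{12973}{49261} + \frac{256}{\left(-1\right) \left(-24448\right)} = 12973 \cdot \frac{1}{49261} + \frac{256}{24448} = \frac{12973}{49261} + 256 \cdot \frac{1}{24448} = \frac{12973}{49261} + \frac{2}{191} = \frac{2576365}{9408851}$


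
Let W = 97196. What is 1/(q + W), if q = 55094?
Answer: 1/152290 ≈ 6.5664e-6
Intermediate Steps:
1/(q + W) = 1/(55094 + 97196) = 1/152290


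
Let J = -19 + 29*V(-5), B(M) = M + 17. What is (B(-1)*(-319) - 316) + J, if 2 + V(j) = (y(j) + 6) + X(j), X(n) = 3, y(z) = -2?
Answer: -5294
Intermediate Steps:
B(M) = 17 + M
V(j) = 5 (V(j) = -2 + ((-2 + 6) + 3) = -2 + (4 + 3) = -2 + 7 = 5)
J = 126 (J = -19 + 29*5 = -19 + 145 = 126)
(B(-1)*(-319) - 316) + J = ((17 - 1)*(-319) - 316) + 126 = (16*(-319) - 316) + 126 = (-5104 - 316) + 126 = -5420 + 126 = -5294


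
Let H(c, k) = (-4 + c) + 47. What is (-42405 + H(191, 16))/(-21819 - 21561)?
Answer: 14057/14460 ≈ 0.97213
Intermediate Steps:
H(c, k) = 43 + c
(-42405 + H(191, 16))/(-21819 - 21561) = (-42405 + (43 + 191))/(-21819 - 21561) = (-42405 + 234)/(-43380) = -42171*(-1/43380) = 14057/14460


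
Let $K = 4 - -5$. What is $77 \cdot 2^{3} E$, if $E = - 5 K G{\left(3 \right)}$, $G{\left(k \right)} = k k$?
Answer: $-249480$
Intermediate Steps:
$G{\left(k \right)} = k^{2}$
$K = 9$ ($K = 4 + 5 = 9$)
$E = -405$ ($E = \left(-5\right) 9 \cdot 3^{2} = \left(-45\right) 9 = -405$)
$77 \cdot 2^{3} E = 77 \cdot 2^{3} \left(-405\right) = 77 \cdot 8 \left(-405\right) = 616 \left(-405\right) = -249480$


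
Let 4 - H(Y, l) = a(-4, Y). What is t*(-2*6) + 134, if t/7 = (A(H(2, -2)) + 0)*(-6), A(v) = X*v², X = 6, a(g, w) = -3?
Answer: 148310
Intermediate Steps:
H(Y, l) = 7 (H(Y, l) = 4 - 1*(-3) = 4 + 3 = 7)
A(v) = 6*v²
t = -12348 (t = 7*((6*7² + 0)*(-6)) = 7*((6*49 + 0)*(-6)) = 7*((294 + 0)*(-6)) = 7*(294*(-6)) = 7*(-1764) = -12348)
t*(-2*6) + 134 = -(-24696)*6 + 134 = -12348*(-12) + 134 = 148176 + 134 = 148310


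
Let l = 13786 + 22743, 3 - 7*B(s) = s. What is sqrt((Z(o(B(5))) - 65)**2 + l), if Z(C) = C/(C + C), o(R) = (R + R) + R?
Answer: sqrt(162757)/2 ≈ 201.72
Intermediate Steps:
B(s) = 3/7 - s/7
o(R) = 3*R (o(R) = 2*R + R = 3*R)
Z(C) = 1/2 (Z(C) = C/((2*C)) = C*(1/(2*C)) = 1/2)
l = 36529
sqrt((Z(o(B(5))) - 65)**2 + l) = sqrt((1/2 - 65)**2 + 36529) = sqrt((-129/2)**2 + 36529) = sqrt(16641/4 + 36529) = sqrt(162757/4) = sqrt(162757)/2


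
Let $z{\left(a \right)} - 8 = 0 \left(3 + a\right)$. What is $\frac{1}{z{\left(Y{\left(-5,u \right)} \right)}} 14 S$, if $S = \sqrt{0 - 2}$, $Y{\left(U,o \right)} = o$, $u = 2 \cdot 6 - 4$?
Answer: $\frac{7 i \sqrt{2}}{4} \approx 2.4749 i$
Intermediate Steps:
$u = 8$ ($u = 12 - 4 = 8$)
$S = i \sqrt{2}$ ($S = \sqrt{-2} = i \sqrt{2} \approx 1.4142 i$)
$z{\left(a \right)} = 8$ ($z{\left(a \right)} = 8 + 0 \left(3 + a\right) = 8 + 0 = 8$)
$\frac{1}{z{\left(Y{\left(-5,u \right)} \right)}} 14 S = \frac{1}{8} \cdot 14 i \sqrt{2} = \frac{7 i \sqrt{2}}{4}$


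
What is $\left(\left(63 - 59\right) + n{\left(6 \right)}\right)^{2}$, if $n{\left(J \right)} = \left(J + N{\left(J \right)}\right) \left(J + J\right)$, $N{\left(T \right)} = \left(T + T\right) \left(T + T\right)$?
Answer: $3254416$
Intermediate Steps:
$N{\left(T \right)} = 4 T^{2}$ ($N{\left(T \right)} = 2 T 2 T = 4 T^{2}$)
$n{\left(J \right)} = 2 J \left(J + 4 J^{2}\right)$ ($n{\left(J \right)} = \left(J + 4 J^{2}\right) \left(J + J\right) = \left(J + 4 J^{2}\right) 2 J = 2 J \left(J + 4 J^{2}\right)$)
$\left(\left(63 - 59\right) + n{\left(6 \right)}\right)^{2} = \left(\left(63 - 59\right) + 6^{2} \left(2 + 8 \cdot 6\right)\right)^{2} = \left(4 + 36 \left(2 + 48\right)\right)^{2} = \left(4 + 36 \cdot 50\right)^{2} = \left(4 + 1800\right)^{2} = 1804^{2} = 3254416$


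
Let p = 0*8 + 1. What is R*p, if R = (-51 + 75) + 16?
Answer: 40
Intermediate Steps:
R = 40 (R = 24 + 16 = 40)
p = 1 (p = 0 + 1 = 1)
R*p = 40*1 = 40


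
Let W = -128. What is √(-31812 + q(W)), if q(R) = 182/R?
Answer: I*√2036059/8 ≈ 178.36*I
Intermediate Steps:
√(-31812 + q(W)) = √(-31812 + 182/(-128)) = √(-31812 + 182*(-1/128)) = √(-31812 - 91/64) = √(-2036059/64) = I*√2036059/8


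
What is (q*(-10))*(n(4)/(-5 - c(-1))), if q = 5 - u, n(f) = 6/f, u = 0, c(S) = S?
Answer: 75/4 ≈ 18.750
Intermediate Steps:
q = 5 (q = 5 - 1*0 = 5 + 0 = 5)
(q*(-10))*(n(4)/(-5 - c(-1))) = (5*(-10))*((6/4)/(-5 - 1*(-1))) = -50*6*(¼)/(-5 + 1) = -75/(-4) = -75*(-1)/4 = -50*(-3/8) = 75/4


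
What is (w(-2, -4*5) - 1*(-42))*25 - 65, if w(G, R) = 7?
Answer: 1160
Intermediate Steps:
(w(-2, -4*5) - 1*(-42))*25 - 65 = (7 - 1*(-42))*25 - 65 = (7 + 42)*25 - 65 = 49*25 - 65 = 1225 - 65 = 1160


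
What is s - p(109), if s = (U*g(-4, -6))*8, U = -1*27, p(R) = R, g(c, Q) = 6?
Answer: -1405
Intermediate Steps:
U = -27
s = -1296 (s = -27*6*8 = -162*8 = -1296)
s - p(109) = -1296 - 1*109 = -1296 - 109 = -1405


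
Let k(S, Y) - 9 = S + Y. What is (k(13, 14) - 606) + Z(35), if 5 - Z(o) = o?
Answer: -600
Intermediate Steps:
k(S, Y) = 9 + S + Y (k(S, Y) = 9 + (S + Y) = 9 + S + Y)
Z(o) = 5 - o
(k(13, 14) - 606) + Z(35) = ((9 + 13 + 14) - 606) + (5 - 1*35) = (36 - 606) + (5 - 35) = -570 - 30 = -600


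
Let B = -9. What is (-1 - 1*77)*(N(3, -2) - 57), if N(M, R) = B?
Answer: 5148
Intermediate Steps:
N(M, R) = -9
(-1 - 1*77)*(N(3, -2) - 57) = (-1 - 1*77)*(-9 - 57) = (-1 - 77)*(-66) = -78*(-66) = 5148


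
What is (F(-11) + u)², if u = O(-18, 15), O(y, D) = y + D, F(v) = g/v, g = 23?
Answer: 3136/121 ≈ 25.917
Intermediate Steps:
F(v) = 23/v
O(y, D) = D + y
u = -3 (u = 15 - 18 = -3)
(F(-11) + u)² = (23/(-11) - 3)² = (23*(-1/11) - 3)² = (-23/11 - 3)² = (-56/11)² = 3136/121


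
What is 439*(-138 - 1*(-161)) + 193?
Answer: 10290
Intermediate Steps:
439*(-138 - 1*(-161)) + 193 = 439*(-138 + 161) + 193 = 439*23 + 193 = 10097 + 193 = 10290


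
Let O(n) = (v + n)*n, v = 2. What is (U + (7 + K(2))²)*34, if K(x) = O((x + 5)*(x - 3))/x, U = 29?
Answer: 42789/2 ≈ 21395.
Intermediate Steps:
O(n) = n*(2 + n) (O(n) = (2 + n)*n = n*(2 + n))
K(x) = (-3 + x)*(2 + (-3 + x)*(5 + x))*(5 + x)/x (K(x) = (((x + 5)*(x - 3))*(2 + (x + 5)*(x - 3)))/x = (((5 + x)*(-3 + x))*(2 + (5 + x)*(-3 + x)))/x = (((-3 + x)*(5 + x))*(2 + (-3 + x)*(5 + x)))/x = ((-3 + x)*(2 + (-3 + x)*(5 + x))*(5 + x))/x = (-3 + x)*(2 + (-3 + x)*(5 + x))*(5 + x)/x)
(U + (7 + K(2))²)*34 = (29 + (7 + (-56 + 2³ - 24*2 + 4*2² + 195/2))²)*34 = (29 + (7 + (-56 + 8 - 48 + 4*4 + 195*(½)))²)*34 = (29 + (7 + (-56 + 8 - 48 + 16 + 195/2))²)*34 = (29 + (7 + 35/2)²)*34 = (29 + (49/2)²)*34 = (29 + 2401/4)*34 = (2517/4)*34 = 42789/2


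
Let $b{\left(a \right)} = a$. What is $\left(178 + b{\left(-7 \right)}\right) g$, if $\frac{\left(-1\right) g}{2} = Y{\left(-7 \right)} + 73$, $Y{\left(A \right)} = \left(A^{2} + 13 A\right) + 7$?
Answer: $-12996$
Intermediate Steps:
$Y{\left(A \right)} = 7 + A^{2} + 13 A$
$g = -76$ ($g = - 2 \left(\left(7 + \left(-7\right)^{2} + 13 \left(-7\right)\right) + 73\right) = - 2 \left(\left(7 + 49 - 91\right) + 73\right) = - 2 \left(-35 + 73\right) = \left(-2\right) 38 = -76$)
$\left(178 + b{\left(-7 \right)}\right) g = \left(178 - 7\right) \left(-76\right) = 171 \left(-76\right) = -12996$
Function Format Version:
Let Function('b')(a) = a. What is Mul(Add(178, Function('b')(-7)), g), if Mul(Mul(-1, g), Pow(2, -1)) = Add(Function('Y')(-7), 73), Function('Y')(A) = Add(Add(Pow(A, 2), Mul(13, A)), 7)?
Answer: -12996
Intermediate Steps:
Function('Y')(A) = Add(7, Pow(A, 2), Mul(13, A))
g = -76 (g = Mul(-2, Add(Add(7, Pow(-7, 2), Mul(13, -7)), 73)) = Mul(-2, Add(Add(7, 49, -91), 73)) = Mul(-2, Add(-35, 73)) = Mul(-2, 38) = -76)
Mul(Add(178, Function('b')(-7)), g) = Mul(Add(178, -7), -76) = Mul(171, -76) = -12996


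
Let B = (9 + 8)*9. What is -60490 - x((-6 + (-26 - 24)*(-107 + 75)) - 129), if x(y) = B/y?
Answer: -88618003/1465 ≈ -60490.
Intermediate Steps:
B = 153 (B = 17*9 = 153)
x(y) = 153/y
-60490 - x((-6 + (-26 - 24)*(-107 + 75)) - 129) = -60490 - 153/((-6 + (-26 - 24)*(-107 + 75)) - 129) = -60490 - 153/((-6 - 50*(-32)) - 129) = -60490 - 153/((-6 + 1600) - 129) = -60490 - 153/(1594 - 129) = -60490 - 153/1465 = -88618003/1465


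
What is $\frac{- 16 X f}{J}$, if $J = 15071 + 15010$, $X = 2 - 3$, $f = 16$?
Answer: $\frac{256}{30081} \approx 0.0085104$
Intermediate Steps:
$X = -1$ ($X = 2 - 3 = -1$)
$J = 30081$
$\frac{- 16 X f}{J} = \frac{\left(-16\right) \left(-1\right) 16}{30081} = 16 \cdot 16 \cdot \frac{1}{30081} = 256 \cdot \frac{1}{30081} = \frac{256}{30081}$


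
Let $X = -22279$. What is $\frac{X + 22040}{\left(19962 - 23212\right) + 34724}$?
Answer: $- \frac{239}{31474} \approx -0.0075936$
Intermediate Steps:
$\frac{X + 22040}{\left(19962 - 23212\right) + 34724} = \frac{-22279 + 22040}{\left(19962 - 23212\right) + 34724} = - \frac{239}{\left(19962 - 23212\right) + 34724} = - \frac{239}{-3250 + 34724} = - \frac{239}{31474}$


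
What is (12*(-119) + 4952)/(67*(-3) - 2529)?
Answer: -1762/1365 ≈ -1.2908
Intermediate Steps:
(12*(-119) + 4952)/(67*(-3) - 2529) = (-1428 + 4952)/(-201 - 2529) = 3524/(-2730) = 3524*(-1/2730) = -1762/1365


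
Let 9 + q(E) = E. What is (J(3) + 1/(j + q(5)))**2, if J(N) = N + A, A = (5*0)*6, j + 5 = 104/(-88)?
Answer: 105625/12544 ≈ 8.4204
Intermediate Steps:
j = -68/11 (j = -5 + 104/(-88) = -5 + 104*(-1/88) = -5 - 13/11 = -68/11 ≈ -6.1818)
q(E) = -9 + E
A = 0 (A = 0*6 = 0)
J(N) = N (J(N) = N + 0 = N)
(J(3) + 1/(j + q(5)))**2 = (3 + 1/(-68/11 + (-9 + 5)))**2 = (3 + 1/(-68/11 - 4))**2 = (3 + 1/(-112/11))**2 = (3 - 11/112)**2 = (325/112)**2 = 105625/12544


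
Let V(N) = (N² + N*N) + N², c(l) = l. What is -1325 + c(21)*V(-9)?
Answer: 3778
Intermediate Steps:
V(N) = 3*N² (V(N) = (N² + N²) + N² = 2*N² + N² = 3*N²)
-1325 + c(21)*V(-9) = -1325 + 21*(3*(-9)²) = -1325 + 21*(3*81) = -1325 + 21*243 = -1325 + 5103 = 3778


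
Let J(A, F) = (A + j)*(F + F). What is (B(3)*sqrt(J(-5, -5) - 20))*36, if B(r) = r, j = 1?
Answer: 216*sqrt(5) ≈ 482.99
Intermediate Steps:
J(A, F) = 2*F*(1 + A) (J(A, F) = (A + 1)*(F + F) = (1 + A)*(2*F) = 2*F*(1 + A))
(B(3)*sqrt(J(-5, -5) - 20))*36 = (3*sqrt(2*(-5)*(1 - 5) - 20))*36 = (3*sqrt(2*(-5)*(-4) - 20))*36 = (3*sqrt(40 - 20))*36 = (3*sqrt(20))*36 = (3*(2*sqrt(5)))*36 = (6*sqrt(5))*36 = 216*sqrt(5)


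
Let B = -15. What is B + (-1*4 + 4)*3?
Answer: -15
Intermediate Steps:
B + (-1*4 + 4)*3 = -15 + (-1*4 + 4)*3 = -15 + (-4 + 4)*3 = -15 + 0*3 = -15 + 0 = -15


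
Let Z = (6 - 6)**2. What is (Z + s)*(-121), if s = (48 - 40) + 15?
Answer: -2783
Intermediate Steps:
s = 23 (s = 8 + 15 = 23)
Z = 0 (Z = 0**2 = 0)
(Z + s)*(-121) = (0 + 23)*(-121) = 23*(-121) = -2783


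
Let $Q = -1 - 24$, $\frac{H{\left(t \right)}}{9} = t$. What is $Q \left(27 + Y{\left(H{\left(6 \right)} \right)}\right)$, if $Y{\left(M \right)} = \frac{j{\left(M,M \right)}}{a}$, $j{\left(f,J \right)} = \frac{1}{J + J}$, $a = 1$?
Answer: $- \frac{72925}{108} \approx -675.23$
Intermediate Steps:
$H{\left(t \right)} = 9 t$
$Q = -25$ ($Q = -1 - 24 = -25$)
$j{\left(f,J \right)} = \frac{1}{2 J}$
$Y{\left(M \right)} = \frac{1}{2 M}$ ($Y{\left(M \right)} = \frac{\frac{1}{2} \frac{1}{M}}{1} = \frac{1}{2 M} 1 = \frac{1}{2 M}$)
$Q \left(27 + Y{\left(H{\left(6 \right)} \right)}\right) = - 25 \left(27 + \frac{1}{2 \cdot 9 \cdot 6}\right) = - 25 \left(27 + \frac{1}{2 \cdot 54}\right) = - 25 \left(27 + \frac{1}{2} \cdot \frac{1}{54}\right) = - 25 \left(27 + \frac{1}{108}\right) = \left(-25\right) \frac{2917}{108} = - \frac{72925}{108}$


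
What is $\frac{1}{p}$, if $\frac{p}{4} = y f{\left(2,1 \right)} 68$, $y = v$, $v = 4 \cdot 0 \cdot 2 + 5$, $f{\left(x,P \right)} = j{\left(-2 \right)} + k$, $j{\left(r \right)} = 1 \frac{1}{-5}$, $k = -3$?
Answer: $- \frac{1}{4352} \approx -0.00022978$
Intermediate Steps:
$j{\left(r \right)} = - \frac{1}{5}$ ($j{\left(r \right)} = 1 \left(- \frac{1}{5}\right) = - \frac{1}{5}$)
$f{\left(x,P \right)} = - \frac{16}{5}$ ($f{\left(x,P \right)} = - \frac{1}{5} - 3 = - \frac{16}{5}$)
$v = 5$ ($v = 0 \cdot 2 + 5 = 0 + 5 = 5$)
$y = 5$
$p = -4352$ ($p = 4 \cdot 5 \left(- \frac{16}{5}\right) 68 = 4 \left(\left(-16\right) 68\right) = 4 \left(-1088\right) = -4352$)
$\frac{1}{p} = \frac{1}{-4352} = - \frac{1}{4352}$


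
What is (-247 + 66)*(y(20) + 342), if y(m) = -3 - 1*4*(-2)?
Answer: -62807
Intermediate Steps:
y(m) = 5 (y(m) = -3 - 4*(-2) = -3 + 8 = 5)
(-247 + 66)*(y(20) + 342) = (-247 + 66)*(5 + 342) = -181*347 = -62807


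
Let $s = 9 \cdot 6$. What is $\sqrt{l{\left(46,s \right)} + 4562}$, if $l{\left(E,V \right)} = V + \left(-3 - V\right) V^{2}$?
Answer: $2 i \sqrt{40399} \approx 401.99 i$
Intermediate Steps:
$s = 54$
$l{\left(E,V \right)} = V + V^{2} \left(-3 - V\right)$
$\sqrt{l{\left(46,s \right)} + 4562} = \sqrt{54 \left(1 - 54^{2} - 162\right) + 4562} = \sqrt{54 \left(1 - 2916 - 162\right) + 4562} = \sqrt{54 \left(-3077\right) + 4562} = \sqrt{-166158 + 4562} = \sqrt{-161596} = 2 i \sqrt{40399}$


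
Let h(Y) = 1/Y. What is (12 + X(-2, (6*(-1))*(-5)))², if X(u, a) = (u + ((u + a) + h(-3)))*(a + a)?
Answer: 2408704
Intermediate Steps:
X(u, a) = 2*a*(-⅓ + a + 2*u) (X(u, a) = (u + ((u + a) + 1/(-3)))*(a + a) = (u + ((a + u) - ⅓))*(2*a) = (u + (-⅓ + a + u))*(2*a) = (-⅓ + a + 2*u)*(2*a) = 2*a*(-⅓ + a + 2*u))
(12 + X(-2, (6*(-1))*(-5)))² = (12 + 2*((6*(-1))*(-5))*(-1 + 3*((6*(-1))*(-5)) + 6*(-2))/3)² = (12 + 2*(-6*(-5))*(-1 + 3*(-6*(-5)) - 12)/3)² = (12 + (⅔)*30*(-1 + 3*30 - 12))² = (12 + (⅔)*30*(-1 + 90 - 12))² = (12 + (⅔)*30*77)² = (12 + 1540)² = 1552² = 2408704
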